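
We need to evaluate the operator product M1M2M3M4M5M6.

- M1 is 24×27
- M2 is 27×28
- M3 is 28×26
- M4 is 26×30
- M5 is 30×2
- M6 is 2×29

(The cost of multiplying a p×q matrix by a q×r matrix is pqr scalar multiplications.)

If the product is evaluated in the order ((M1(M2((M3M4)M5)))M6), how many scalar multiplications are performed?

(M3M4): 28×26 by 26×30 → 28×30, cost 28·26·30 = 21840
((M3M4)M5): 28×30 by 30×2 → 28×2, cost 28·30·2 = 1680; cumulative 23520
(M2((M3M4)M5)): 27×28 by 28×2 → 27×2, cost 27·28·2 = 1512; cumulative 25032
(M1(M2((M3M4)M5))): 24×27 by 27×2 → 24×2, cost 24·27·2 = 1296; cumulative 26328
((M1(M2((M3M4)M5)))M6): 24×2 by 2×29 → 24×29, cost 24·2·29 = 1392; cumulative 27720
Total: 27720 scalar multiplications.

27720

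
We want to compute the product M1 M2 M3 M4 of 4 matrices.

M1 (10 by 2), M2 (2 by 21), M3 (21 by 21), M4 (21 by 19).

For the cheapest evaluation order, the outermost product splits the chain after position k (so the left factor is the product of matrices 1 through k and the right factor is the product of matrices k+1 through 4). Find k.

1

Adjacent pairs: M1M2 = 10·2·21 = 420; M2M3 = 2·21·21 = 882; M3M4 = 21·21·19 = 8379.
Length 3: M1..M3: k=1: 0+882+10·2·21=1302; k=2: 420+0+10·21·21=4830 → min 1302 | M2..M4: k=2: 0+8379+2·21·19=9177; k=3: 882+0+2·21·19=1680 → min 1680.
Top-level splits: k=1: (M1..M1)·(M2..M4) → 0+1680+10·2·19 = 2060; k=2: (M1..M2)·(M3..M4) → 420+8379+10·21·19 = 12789; k=3: (M1..M3)·(M4..M4) → 1302+0+10·21·19 = 5292.
Best split is after M1, i.e. k = 1.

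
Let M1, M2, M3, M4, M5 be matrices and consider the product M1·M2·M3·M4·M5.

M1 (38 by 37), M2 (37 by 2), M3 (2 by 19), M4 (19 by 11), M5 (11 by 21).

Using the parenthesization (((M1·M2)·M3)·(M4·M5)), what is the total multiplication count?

23807

(M1·M2): 38×37 by 37×2 → 38×2, cost 38·37·2 = 2812
((M1·M2)·M3): 38×2 by 2×19 → 38×19, cost 38·2·19 = 1444; cumulative 4256
(M4·M5): 19×11 by 11×21 → 19×21, cost 19·11·21 = 4389
(((M1·M2)·M3)·(M4·M5)): 38×19 by 19×21 → 38×21, cost 38·19·21 = 15162; cumulative 23807
Total: 23807 scalar multiplications.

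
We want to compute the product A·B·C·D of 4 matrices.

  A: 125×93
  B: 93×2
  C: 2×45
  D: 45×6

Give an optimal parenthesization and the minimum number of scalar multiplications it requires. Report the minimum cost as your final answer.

25290

Adjacent pairs: AB = 125·93·2 = 23250; BC = 93·2·45 = 8370; CD = 2·45·6 = 540.
Length 3: A..C: k=1: 0+8370+125·93·45=531495; k=2: 23250+0+125·2·45=34500 → min 34500 | B..D: k=2: 0+540+93·2·6=1656; k=3: 8370+0+93·45·6=33480 → min 1656.
Length 4: A..D: k=1: 0+1656+125·93·6=71406; k=2: 23250+540+125·2·6=25290; k=3: 34500+0+125·45·6=68250 → min 25290.
Optimal parenthesization: ((A·B)·(C·D)) with cost 25290.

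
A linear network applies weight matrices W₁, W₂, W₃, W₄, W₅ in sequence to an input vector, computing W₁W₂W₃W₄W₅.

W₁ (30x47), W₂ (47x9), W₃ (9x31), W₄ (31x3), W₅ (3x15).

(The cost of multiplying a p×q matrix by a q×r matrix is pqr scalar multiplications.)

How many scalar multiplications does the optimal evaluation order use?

Adjacent pairs: W₁W₂ = 30·47·9 = 12690; W₂W₃ = 47·9·31 = 13113; W₃W₄ = 9·31·3 = 837; W₄W₅ = 31·3·15 = 1395.
Length 3: W₁..W₃: k=1: 0+13113+30·47·31=56823; k=2: 12690+0+30·9·31=21060 → min 21060 | W₂..W₄: k=2: 0+837+47·9·3=2106; k=3: 13113+0+47·31·3=17484 → min 2106 | W₃..W₅: k=3: 0+1395+9·31·15=5580; k=4: 837+0+9·3·15=1242 → min 1242.
Length 4: W₁..W₄: k=1: 0+2106+30·47·3=6336; k=2: 12690+837+30·9·3=14337; k=3: 21060+0+30·31·3=23850 → min 6336 | W₂..W₅: k=2: 0+1242+47·9·15=7587; k=3: 13113+1395+47·31·15=36363; k=4: 2106+0+47·3·15=4221 → min 4221.
Length 5: W₁..W₅: k=1: 0+4221+30·47·15=25371; k=2: 12690+1242+30·9·15=17982; k=3: 21060+1395+30·31·15=36405; k=4: 6336+0+30·3·15=7686 → min 7686.
Optimal order: ((W₁(W₂(W₃W₄)))W₅) with cost 7686.

7686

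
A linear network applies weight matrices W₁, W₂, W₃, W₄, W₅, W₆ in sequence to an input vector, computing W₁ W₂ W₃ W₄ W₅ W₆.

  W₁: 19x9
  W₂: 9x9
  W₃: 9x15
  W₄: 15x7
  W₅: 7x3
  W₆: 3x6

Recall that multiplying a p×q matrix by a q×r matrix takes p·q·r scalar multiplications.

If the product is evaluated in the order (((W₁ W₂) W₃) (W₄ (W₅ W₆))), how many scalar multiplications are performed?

(W₁ W₂): 19×9 by 9×9 → 19×9, cost 19·9·9 = 1539
((W₁ W₂) W₃): 19×9 by 9×15 → 19×15, cost 19·9·15 = 2565; cumulative 4104
(W₅ W₆): 7×3 by 3×6 → 7×6, cost 7·3·6 = 126
(W₄ (W₅ W₆)): 15×7 by 7×6 → 15×6, cost 15·7·6 = 630; cumulative 756
(((W₁ W₂) W₃) (W₄ (W₅ W₆))): 19×15 by 15×6 → 19×6, cost 19·15·6 = 1710; cumulative 6570
Total: 6570 scalar multiplications.

6570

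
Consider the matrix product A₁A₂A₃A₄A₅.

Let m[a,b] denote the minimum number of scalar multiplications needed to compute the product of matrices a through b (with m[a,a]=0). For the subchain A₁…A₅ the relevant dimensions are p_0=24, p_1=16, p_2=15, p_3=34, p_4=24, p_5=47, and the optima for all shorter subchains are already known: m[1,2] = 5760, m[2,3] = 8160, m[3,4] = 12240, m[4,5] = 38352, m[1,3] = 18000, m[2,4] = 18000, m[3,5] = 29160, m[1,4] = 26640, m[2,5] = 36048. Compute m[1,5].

m[1,5] = min over k∈[1,4] of m[1,k]+m[k+1,5]+p_{0}·p_k·p_{5}.
k=1: 0 + 36048 + 24·16·47 = 54096; k=2: 5760 + 29160 + 24·15·47 = 51840; k=3: 18000 + 38352 + 24·34·47 = 94704; k=4: 26640 + 0 + 24·24·47 = 53712.
Minimum: 51840 at k=2.

51840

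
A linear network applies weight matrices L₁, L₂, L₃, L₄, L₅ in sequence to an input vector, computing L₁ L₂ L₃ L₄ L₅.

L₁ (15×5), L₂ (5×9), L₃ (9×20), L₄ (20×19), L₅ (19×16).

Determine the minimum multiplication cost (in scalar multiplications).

5520

Adjacent pairs: L₁L₂ = 15·5·9 = 675; L₂L₃ = 5·9·20 = 900; L₃L₄ = 9·20·19 = 3420; L₄L₅ = 20·19·16 = 6080.
Length 3: L₁..L₃: k=1: 0+900+15·5·20=2400; k=2: 675+0+15·9·20=3375 → min 2400 | L₂..L₄: k=2: 0+3420+5·9·19=4275; k=3: 900+0+5·20·19=2800 → min 2800 | L₃..L₅: k=3: 0+6080+9·20·16=8960; k=4: 3420+0+9·19·16=6156 → min 6156.
Length 4: L₁..L₄: k=1: 0+2800+15·5·19=4225; k=2: 675+3420+15·9·19=6660; k=3: 2400+0+15·20·19=8100 → min 4225 | L₂..L₅: k=2: 0+6156+5·9·16=6876; k=3: 900+6080+5·20·16=8580; k=4: 2800+0+5·19·16=4320 → min 4320.
Length 5: L₁..L₅: k=1: 0+4320+15·5·16=5520; k=2: 675+6156+15·9·16=8991; k=3: 2400+6080+15·20·16=13280; k=4: 4225+0+15·19·16=8785 → min 5520.
Optimal order: (L₁ (((L₂ L₃) L₄) L₅)) with cost 5520.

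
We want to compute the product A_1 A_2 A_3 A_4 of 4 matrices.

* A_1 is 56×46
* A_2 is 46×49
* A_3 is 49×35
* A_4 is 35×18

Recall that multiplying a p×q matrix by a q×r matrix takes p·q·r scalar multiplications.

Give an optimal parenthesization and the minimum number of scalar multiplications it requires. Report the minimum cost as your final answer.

Adjacent pairs: A_1A_2 = 56·46·49 = 126224; A_2A_3 = 46·49·35 = 78890; A_3A_4 = 49·35·18 = 30870.
Length 3: A_1..A_3: k=1: 0+78890+56·46·35=169050; k=2: 126224+0+56·49·35=222264 → min 169050 | A_2..A_4: k=2: 0+30870+46·49·18=71442; k=3: 78890+0+46·35·18=107870 → min 71442.
Length 4: A_1..A_4: k=1: 0+71442+56·46·18=117810; k=2: 126224+30870+56·49·18=206486; k=3: 169050+0+56·35·18=204330 → min 117810.
Optimal parenthesization: (A_1 (A_2 (A_3 A_4))) with cost 117810.

117810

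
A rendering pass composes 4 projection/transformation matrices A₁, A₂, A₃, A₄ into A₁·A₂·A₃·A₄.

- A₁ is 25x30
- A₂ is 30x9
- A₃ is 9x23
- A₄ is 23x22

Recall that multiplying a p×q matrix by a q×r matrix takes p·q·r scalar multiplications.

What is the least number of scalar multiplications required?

16254

Adjacent pairs: A₁A₂ = 25·30·9 = 6750; A₂A₃ = 30·9·23 = 6210; A₃A₄ = 9·23·22 = 4554.
Length 3: A₁..A₃: k=1: 0+6210+25·30·23=23460; k=2: 6750+0+25·9·23=11925 → min 11925 | A₂..A₄: k=2: 0+4554+30·9·22=10494; k=3: 6210+0+30·23·22=21390 → min 10494.
Length 4: A₁..A₄: k=1: 0+10494+25·30·22=26994; k=2: 6750+4554+25·9·22=16254; k=3: 11925+0+25·23·22=24575 → min 16254.
Optimal order: ((A₁·A₂)·(A₃·A₄)) with cost 16254.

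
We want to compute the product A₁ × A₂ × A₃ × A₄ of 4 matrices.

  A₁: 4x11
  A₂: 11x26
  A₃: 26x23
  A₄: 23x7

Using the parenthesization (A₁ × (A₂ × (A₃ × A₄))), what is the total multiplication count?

(A₃ × A₄): 26×23 by 23×7 → 26×7, cost 26·23·7 = 4186
(A₂ × (A₃ × A₄)): 11×26 by 26×7 → 11×7, cost 11·26·7 = 2002; cumulative 6188
(A₁ × (A₂ × (A₃ × A₄))): 4×11 by 11×7 → 4×7, cost 4·11·7 = 308; cumulative 6496
Total: 6496 scalar multiplications.

6496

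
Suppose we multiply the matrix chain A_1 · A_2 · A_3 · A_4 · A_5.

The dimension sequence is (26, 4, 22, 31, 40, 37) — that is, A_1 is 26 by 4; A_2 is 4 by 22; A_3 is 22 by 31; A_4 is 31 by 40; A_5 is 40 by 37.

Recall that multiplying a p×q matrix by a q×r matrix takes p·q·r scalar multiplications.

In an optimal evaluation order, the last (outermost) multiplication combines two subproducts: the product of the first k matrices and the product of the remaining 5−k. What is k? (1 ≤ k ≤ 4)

Adjacent pairs: A_1A_2 = 26·4·22 = 2288; A_2A_3 = 4·22·31 = 2728; A_3A_4 = 22·31·40 = 27280; A_4A_5 = 31·40·37 = 45880.
Length 3: A_1..A_3: k=1: 0+2728+26·4·31=5952; k=2: 2288+0+26·22·31=20020 → min 5952 | A_2..A_4: k=2: 0+27280+4·22·40=30800; k=3: 2728+0+4·31·40=7688 → min 7688 | A_3..A_5: k=3: 0+45880+22·31·37=71114; k=4: 27280+0+22·40·37=59840 → min 59840.
Length 4: A_1..A_4: k=1: 0+7688+26·4·40=11848; k=2: 2288+27280+26·22·40=52448; k=3: 5952+0+26·31·40=38192 → min 11848 | A_2..A_5: k=2: 0+59840+4·22·37=63096; k=3: 2728+45880+4·31·37=53196; k=4: 7688+0+4·40·37=13608 → min 13608.
Top-level splits: k=1: (A_1..A_1)·(A_2..A_5) → 0+13608+26·4·37 = 17456; k=2: (A_1..A_2)·(A_3..A_5) → 2288+59840+26·22·37 = 83292; k=3: (A_1..A_3)·(A_4..A_5) → 5952+45880+26·31·37 = 81654; k=4: (A_1..A_4)·(A_5..A_5) → 11848+0+26·40·37 = 50328.
Best split is after A_1, i.e. k = 1.

1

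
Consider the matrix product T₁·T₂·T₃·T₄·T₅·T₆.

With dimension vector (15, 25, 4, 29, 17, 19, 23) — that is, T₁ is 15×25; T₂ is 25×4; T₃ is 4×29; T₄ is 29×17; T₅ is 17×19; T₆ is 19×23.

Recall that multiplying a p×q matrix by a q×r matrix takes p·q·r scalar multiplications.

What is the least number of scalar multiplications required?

7892

Adjacent pairs: T₁T₂ = 15·25·4 = 1500; T₂T₃ = 25·4·29 = 2900; T₃T₄ = 4·29·17 = 1972; T₄T₅ = 29·17·19 = 9367; T₅T₆ = 17·19·23 = 7429.
Length 3: T₁..T₃: k=1: 0+2900+15·25·29=13775; k=2: 1500+0+15·4·29=3240 → min 3240 | T₂..T₄: k=2: 0+1972+25·4·17=3672; k=3: 2900+0+25·29·17=15225 → min 3672 | T₃..T₅: k=3: 0+9367+4·29·19=11571; k=4: 1972+0+4·17·19=3264 → min 3264 | T₄..T₆: k=4: 0+7429+29·17·23=18768; k=5: 9367+0+29·19·23=22040 → min 18768.
Length 4: T₁..T₄: k=1: 0+3672+15·25·17=10047; k=2: 1500+1972+15·4·17=4492; k=3: 3240+0+15·29·17=10635 → min 4492 | T₂..T₅: k=2: 0+3264+25·4·19=5164; k=3: 2900+9367+25·29·19=26042; k=4: 3672+0+25·17·19=11747 → min 5164 | T₃..T₆: k=3: 0+18768+4·29·23=21436; k=4: 1972+7429+4·17·23=10965; k=5: 3264+0+4·19·23=5012 → min 5012.
Length 5: T₁..T₅: k=1: 0+5164+15·25·19=12289; k=2: 1500+3264+15·4·19=5904; k=3: 3240+9367+15·29·19=20872; k=4: 4492+0+15·17·19=9337 → min 5904 | T₂..T₆: k=2: 0+5012+25·4·23=7312; k=3: 2900+18768+25·29·23=38343; k=4: 3672+7429+25·17·23=20876; k=5: 5164+0+25·19·23=16089 → min 7312.
Length 6: T₁..T₆: k=1: 0+7312+15·25·23=15937; k=2: 1500+5012+15·4·23=7892; k=3: 3240+18768+15·29·23=32013; k=4: 4492+7429+15·17·23=17786; k=5: 5904+0+15·19·23=12459 → min 7892.
Optimal order: ((T₁·T₂)·(((T₃·T₄)·T₅)·T₆)) with cost 7892.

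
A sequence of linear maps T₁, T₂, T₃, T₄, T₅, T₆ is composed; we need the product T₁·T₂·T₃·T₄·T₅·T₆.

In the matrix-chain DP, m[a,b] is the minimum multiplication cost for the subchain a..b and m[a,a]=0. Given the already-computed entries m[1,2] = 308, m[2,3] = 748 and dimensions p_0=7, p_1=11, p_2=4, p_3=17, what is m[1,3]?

784

m[1,3] = min over k∈[1,2] of m[1,k]+m[k+1,3]+p_{0}·p_k·p_{3}.
k=1: 0 + 748 + 7·11·17 = 2057; k=2: 308 + 0 + 7·4·17 = 784.
Minimum: 784 at k=2.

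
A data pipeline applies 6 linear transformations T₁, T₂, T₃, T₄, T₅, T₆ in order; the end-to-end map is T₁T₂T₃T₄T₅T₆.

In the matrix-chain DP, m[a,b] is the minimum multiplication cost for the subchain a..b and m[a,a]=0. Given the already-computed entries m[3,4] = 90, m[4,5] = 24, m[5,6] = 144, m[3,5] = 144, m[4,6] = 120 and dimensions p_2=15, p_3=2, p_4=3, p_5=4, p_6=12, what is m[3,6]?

m[3,6] = min over k∈[3,5] of m[3,k]+m[k+1,6]+p_{2}·p_k·p_{6}.
k=3: 0 + 120 + 15·2·12 = 480; k=4: 90 + 144 + 15·3·12 = 774; k=5: 144 + 0 + 15·4·12 = 864.
Minimum: 480 at k=3.

480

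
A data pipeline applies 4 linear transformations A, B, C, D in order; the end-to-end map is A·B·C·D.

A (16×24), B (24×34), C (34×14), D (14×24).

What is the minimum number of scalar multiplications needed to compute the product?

22176

Adjacent pairs: AB = 16·24·34 = 13056; BC = 24·34·14 = 11424; CD = 34·14·24 = 11424.
Length 3: A..C: k=1: 0+11424+16·24·14=16800; k=2: 13056+0+16·34·14=20672 → min 16800 | B..D: k=2: 0+11424+24·34·24=31008; k=3: 11424+0+24·14·24=19488 → min 19488.
Length 4: A..D: k=1: 0+19488+16·24·24=28704; k=2: 13056+11424+16·34·24=37536; k=3: 16800+0+16·14·24=22176 → min 22176.
Optimal order: ((A·(B·C))·D) with cost 22176.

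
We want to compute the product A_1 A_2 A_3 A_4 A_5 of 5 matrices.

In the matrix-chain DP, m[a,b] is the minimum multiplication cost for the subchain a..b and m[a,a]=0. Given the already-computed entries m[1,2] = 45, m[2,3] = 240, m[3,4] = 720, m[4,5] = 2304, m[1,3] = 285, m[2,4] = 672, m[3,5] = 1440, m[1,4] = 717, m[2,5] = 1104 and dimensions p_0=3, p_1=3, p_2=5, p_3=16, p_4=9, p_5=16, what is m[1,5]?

m[1,5] = min over k∈[1,4] of m[1,k]+m[k+1,5]+p_{0}·p_k·p_{5}.
k=1: 0 + 1104 + 3·3·16 = 1248; k=2: 45 + 1440 + 3·5·16 = 1725; k=3: 285 + 2304 + 3·16·16 = 3357; k=4: 717 + 0 + 3·9·16 = 1149.
Minimum: 1149 at k=4.

1149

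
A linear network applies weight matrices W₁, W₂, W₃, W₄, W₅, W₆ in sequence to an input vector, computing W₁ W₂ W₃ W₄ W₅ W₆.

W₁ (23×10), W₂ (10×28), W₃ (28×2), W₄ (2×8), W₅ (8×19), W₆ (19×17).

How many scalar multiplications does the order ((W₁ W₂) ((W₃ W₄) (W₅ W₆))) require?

(W₁ W₂): 23×10 by 10×28 → 23×28, cost 23·10·28 = 6440
(W₃ W₄): 28×2 by 2×8 → 28×8, cost 28·2·8 = 448
(W₅ W₆): 8×19 by 19×17 → 8×17, cost 8·19·17 = 2584
((W₃ W₄) (W₅ W₆)): 28×8 by 8×17 → 28×17, cost 28·8·17 = 3808; cumulative 6840
((W₁ W₂) ((W₃ W₄) (W₅ W₆))): 23×28 by 28×17 → 23×17, cost 23·28·17 = 10948; cumulative 24228
Total: 24228 scalar multiplications.

24228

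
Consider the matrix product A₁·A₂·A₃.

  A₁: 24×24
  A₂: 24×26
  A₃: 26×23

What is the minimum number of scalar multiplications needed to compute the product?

Order (A₁·(A₂·A₃)): (A₂·A₃): 24×26 by 26×23 → 24×23, cost 24·26·23 = 14352; (A₁·(A₂·A₃)): 24×24 by 24×23 → 24×23, cost 24·24·23 = 13248; cumulative 27600. Total 27600.
Order ((A₁·A₂)·A₃): (A₁·A₂): 24×24 by 24×26 → 24×26, cost 24·24·26 = 14976; ((A₁·A₂)·A₃): 24×26 by 26×23 → 24×23, cost 24·26·23 = 14352; cumulative 29328. Total 29328.
Minimum: 27600.

27600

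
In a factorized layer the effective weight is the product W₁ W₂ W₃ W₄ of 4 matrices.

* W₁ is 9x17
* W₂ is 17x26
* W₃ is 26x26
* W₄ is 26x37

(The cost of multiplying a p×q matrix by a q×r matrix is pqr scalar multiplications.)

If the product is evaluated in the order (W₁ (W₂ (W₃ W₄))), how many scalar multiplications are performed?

47027

(W₃ W₄): 26×26 by 26×37 → 26×37, cost 26·26·37 = 25012
(W₂ (W₃ W₄)): 17×26 by 26×37 → 17×37, cost 17·26·37 = 16354; cumulative 41366
(W₁ (W₂ (W₃ W₄))): 9×17 by 17×37 → 9×37, cost 9·17·37 = 5661; cumulative 47027
Total: 47027 scalar multiplications.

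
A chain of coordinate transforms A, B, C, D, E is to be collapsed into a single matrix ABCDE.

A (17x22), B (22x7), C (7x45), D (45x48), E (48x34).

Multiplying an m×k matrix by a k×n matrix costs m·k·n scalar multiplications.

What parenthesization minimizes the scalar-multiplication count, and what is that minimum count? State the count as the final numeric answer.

33208

Adjacent pairs: AB = 17·22·7 = 2618; BC = 22·7·45 = 6930; CD = 7·45·48 = 15120; DE = 45·48·34 = 73440.
Length 3: A..C: k=1: 0+6930+17·22·45=23760; k=2: 2618+0+17·7·45=7973 → min 7973 | B..D: k=2: 0+15120+22·7·48=22512; k=3: 6930+0+22·45·48=54450 → min 22512 | C..E: k=3: 0+73440+7·45·34=84150; k=4: 15120+0+7·48·34=26544 → min 26544.
Length 4: A..D: k=1: 0+22512+17·22·48=40464; k=2: 2618+15120+17·7·48=23450; k=3: 7973+0+17·45·48=44693 → min 23450 | B..E: k=2: 0+26544+22·7·34=31780; k=3: 6930+73440+22·45·34=114030; k=4: 22512+0+22·48·34=58416 → min 31780.
Length 5: A..E: k=1: 0+31780+17·22·34=44496; k=2: 2618+26544+17·7·34=33208; k=3: 7973+73440+17·45·34=107423; k=4: 23450+0+17·48·34=51194 → min 33208.
Optimal parenthesization: ((AB)((CD)E)) with cost 33208.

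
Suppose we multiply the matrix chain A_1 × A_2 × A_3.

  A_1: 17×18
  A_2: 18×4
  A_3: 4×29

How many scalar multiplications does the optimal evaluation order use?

3196

Order (A_1 × (A_2 × A_3)): (A_2 × A_3): 18×4 by 4×29 → 18×29, cost 18·4·29 = 2088; (A_1 × (A_2 × A_3)): 17×18 by 18×29 → 17×29, cost 17·18·29 = 8874; cumulative 10962. Total 10962.
Order ((A_1 × A_2) × A_3): (A_1 × A_2): 17×18 by 18×4 → 17×4, cost 17·18·4 = 1224; ((A_1 × A_2) × A_3): 17×4 by 4×29 → 17×29, cost 17·4·29 = 1972; cumulative 3196. Total 3196.
Minimum: 3196.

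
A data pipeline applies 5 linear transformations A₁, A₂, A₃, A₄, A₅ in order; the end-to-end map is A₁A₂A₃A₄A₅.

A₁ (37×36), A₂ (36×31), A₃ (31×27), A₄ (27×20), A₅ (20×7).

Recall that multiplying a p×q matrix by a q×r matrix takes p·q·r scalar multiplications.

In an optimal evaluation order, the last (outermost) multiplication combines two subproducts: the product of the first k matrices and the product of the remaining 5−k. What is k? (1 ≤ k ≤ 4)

Adjacent pairs: A₁A₂ = 37·36·31 = 41292; A₂A₃ = 36·31·27 = 30132; A₃A₄ = 31·27·20 = 16740; A₄A₅ = 27·20·7 = 3780.
Length 3: A₁..A₃: k=1: 0+30132+37·36·27=66096; k=2: 41292+0+37·31·27=72261 → min 66096 | A₂..A₄: k=2: 0+16740+36·31·20=39060; k=3: 30132+0+36·27·20=49572 → min 39060 | A₃..A₅: k=3: 0+3780+31·27·7=9639; k=4: 16740+0+31·20·7=21080 → min 9639.
Length 4: A₁..A₄: k=1: 0+39060+37·36·20=65700; k=2: 41292+16740+37·31·20=80972; k=3: 66096+0+37·27·20=86076 → min 65700 | A₂..A₅: k=2: 0+9639+36·31·7=17451; k=3: 30132+3780+36·27·7=40716; k=4: 39060+0+36·20·7=44100 → min 17451.
Top-level splits: k=1: (A₁..A₁)·(A₂..A₅) → 0+17451+37·36·7 = 26775; k=2: (A₁..A₂)·(A₃..A₅) → 41292+9639+37·31·7 = 58960; k=3: (A₁..A₃)·(A₄..A₅) → 66096+3780+37·27·7 = 76869; k=4: (A₁..A₄)·(A₅..A₅) → 65700+0+37·20·7 = 70880.
Best split is after A₁, i.e. k = 1.

1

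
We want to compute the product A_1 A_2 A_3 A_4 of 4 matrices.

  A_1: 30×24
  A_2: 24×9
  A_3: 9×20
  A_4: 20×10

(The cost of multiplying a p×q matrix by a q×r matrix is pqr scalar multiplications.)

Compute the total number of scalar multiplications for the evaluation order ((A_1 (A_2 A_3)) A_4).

24720

(A_2 A_3): 24×9 by 9×20 → 24×20, cost 24·9·20 = 4320
(A_1 (A_2 A_3)): 30×24 by 24×20 → 30×20, cost 30·24·20 = 14400; cumulative 18720
((A_1 (A_2 A_3)) A_4): 30×20 by 20×10 → 30×10, cost 30·20·10 = 6000; cumulative 24720
Total: 24720 scalar multiplications.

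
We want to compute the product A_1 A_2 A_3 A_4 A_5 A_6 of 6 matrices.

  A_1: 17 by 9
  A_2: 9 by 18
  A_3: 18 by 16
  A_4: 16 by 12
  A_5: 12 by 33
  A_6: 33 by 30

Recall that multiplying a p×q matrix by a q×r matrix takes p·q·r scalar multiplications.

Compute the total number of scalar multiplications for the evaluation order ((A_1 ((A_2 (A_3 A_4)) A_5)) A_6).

30843

(A_3 A_4): 18×16 by 16×12 → 18×12, cost 18·16·12 = 3456
(A_2 (A_3 A_4)): 9×18 by 18×12 → 9×12, cost 9·18·12 = 1944; cumulative 5400
((A_2 (A_3 A_4)) A_5): 9×12 by 12×33 → 9×33, cost 9·12·33 = 3564; cumulative 8964
(A_1 ((A_2 (A_3 A_4)) A_5)): 17×9 by 9×33 → 17×33, cost 17·9·33 = 5049; cumulative 14013
((A_1 ((A_2 (A_3 A_4)) A_5)) A_6): 17×33 by 33×30 → 17×30, cost 17·33·30 = 16830; cumulative 30843
Total: 30843 scalar multiplications.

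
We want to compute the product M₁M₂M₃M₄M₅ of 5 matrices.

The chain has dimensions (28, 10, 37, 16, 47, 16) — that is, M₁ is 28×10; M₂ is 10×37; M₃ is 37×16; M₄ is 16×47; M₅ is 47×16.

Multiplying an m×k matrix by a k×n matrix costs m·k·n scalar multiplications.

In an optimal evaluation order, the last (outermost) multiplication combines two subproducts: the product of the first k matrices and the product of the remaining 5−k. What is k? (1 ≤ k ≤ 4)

1

Adjacent pairs: M₁M₂ = 28·10·37 = 10360; M₂M₃ = 10·37·16 = 5920; M₃M₄ = 37·16·47 = 27824; M₄M₅ = 16·47·16 = 12032.
Length 3: M₁..M₃: k=1: 0+5920+28·10·16=10400; k=2: 10360+0+28·37·16=26936 → min 10400 | M₂..M₄: k=2: 0+27824+10·37·47=45214; k=3: 5920+0+10·16·47=13440 → min 13440 | M₃..M₅: k=3: 0+12032+37·16·16=21504; k=4: 27824+0+37·47·16=55648 → min 21504.
Length 4: M₁..M₄: k=1: 0+13440+28·10·47=26600; k=2: 10360+27824+28·37·47=86876; k=3: 10400+0+28·16·47=31456 → min 26600 | M₂..M₅: k=2: 0+21504+10·37·16=27424; k=3: 5920+12032+10·16·16=20512; k=4: 13440+0+10·47·16=20960 → min 20512.
Top-level splits: k=1: (M₁..M₁)·(M₂..M₅) → 0+20512+28·10·16 = 24992; k=2: (M₁..M₂)·(M₃..M₅) → 10360+21504+28·37·16 = 48440; k=3: (M₁..M₃)·(M₄..M₅) → 10400+12032+28·16·16 = 29600; k=4: (M₁..M₄)·(M₅..M₅) → 26600+0+28·47·16 = 47656.
Best split is after M₁, i.e. k = 1.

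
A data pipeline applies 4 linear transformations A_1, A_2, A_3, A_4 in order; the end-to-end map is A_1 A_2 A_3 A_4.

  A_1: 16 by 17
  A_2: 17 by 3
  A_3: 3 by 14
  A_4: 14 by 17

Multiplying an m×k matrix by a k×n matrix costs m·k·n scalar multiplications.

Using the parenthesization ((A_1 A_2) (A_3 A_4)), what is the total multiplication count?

2346

(A_1 A_2): 16×17 by 17×3 → 16×3, cost 16·17·3 = 816
(A_3 A_4): 3×14 by 14×17 → 3×17, cost 3·14·17 = 714
((A_1 A_2) (A_3 A_4)): 16×3 by 3×17 → 16×17, cost 16·3·17 = 816; cumulative 2346
Total: 2346 scalar multiplications.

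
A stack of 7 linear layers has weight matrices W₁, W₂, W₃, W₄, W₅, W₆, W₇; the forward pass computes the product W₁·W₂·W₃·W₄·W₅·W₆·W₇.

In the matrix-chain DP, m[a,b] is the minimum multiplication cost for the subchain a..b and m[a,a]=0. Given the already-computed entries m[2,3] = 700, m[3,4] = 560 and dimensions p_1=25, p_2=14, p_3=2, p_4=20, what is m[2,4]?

m[2,4] = min over k∈[2,3] of m[2,k]+m[k+1,4]+p_{1}·p_k·p_{4}.
k=2: 0 + 560 + 25·14·20 = 7560; k=3: 700 + 0 + 25·2·20 = 1700.
Minimum: 1700 at k=3.

1700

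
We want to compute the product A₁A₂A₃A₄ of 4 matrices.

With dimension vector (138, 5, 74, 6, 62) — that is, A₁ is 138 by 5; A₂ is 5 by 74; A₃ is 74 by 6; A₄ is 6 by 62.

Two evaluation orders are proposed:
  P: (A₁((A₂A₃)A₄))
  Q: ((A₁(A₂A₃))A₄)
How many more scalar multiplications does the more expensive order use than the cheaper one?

10836

Order P = (A₁((A₂A₃)A₄)): (A₂A₃): 5×74 by 74×6 → 5×6, cost 5·74·6 = 2220; ((A₂A₃)A₄): 5×6 by 6×62 → 5×62, cost 5·6·62 = 1860; cumulative 4080; (A₁((A₂A₃)A₄)): 138×5 by 5×62 → 138×62, cost 138·5·62 = 42780; cumulative 46860. Total 46860.
Order Q = ((A₁(A₂A₃))A₄): (A₂A₃): 5×74 by 74×6 → 5×6, cost 5·74·6 = 2220; (A₁(A₂A₃)): 138×5 by 5×6 → 138×6, cost 138·5·6 = 4140; cumulative 6360; ((A₁(A₂A₃))A₄): 138×6 by 6×62 → 138×62, cost 138·6·62 = 51336; cumulative 57696. Total 57696.
Difference: |46860 − 57696| = 10836.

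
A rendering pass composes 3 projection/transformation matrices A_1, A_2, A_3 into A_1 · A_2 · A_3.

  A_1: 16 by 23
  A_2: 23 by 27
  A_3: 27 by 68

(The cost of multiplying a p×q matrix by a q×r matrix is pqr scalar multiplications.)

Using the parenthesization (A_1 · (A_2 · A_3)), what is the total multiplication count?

(A_2 · A_3): 23×27 by 27×68 → 23×68, cost 23·27·68 = 42228
(A_1 · (A_2 · A_3)): 16×23 by 23×68 → 16×68, cost 16·23·68 = 25024; cumulative 67252
Total: 67252 scalar multiplications.

67252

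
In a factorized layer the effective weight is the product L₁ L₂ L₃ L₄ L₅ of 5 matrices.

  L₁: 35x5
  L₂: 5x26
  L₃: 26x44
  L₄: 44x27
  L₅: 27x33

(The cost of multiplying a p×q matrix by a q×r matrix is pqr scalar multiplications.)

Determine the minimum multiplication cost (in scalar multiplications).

Adjacent pairs: L₁L₂ = 35·5·26 = 4550; L₂L₃ = 5·26·44 = 5720; L₃L₄ = 26·44·27 = 30888; L₄L₅ = 44·27·33 = 39204.
Length 3: L₁..L₃: k=1: 0+5720+35·5·44=13420; k=2: 4550+0+35·26·44=44590 → min 13420 | L₂..L₄: k=2: 0+30888+5·26·27=34398; k=3: 5720+0+5·44·27=11660 → min 11660 | L₃..L₅: k=3: 0+39204+26·44·33=76956; k=4: 30888+0+26·27·33=54054 → min 54054.
Length 4: L₁..L₄: k=1: 0+11660+35·5·27=16385; k=2: 4550+30888+35·26·27=60008; k=3: 13420+0+35·44·27=55000 → min 16385 | L₂..L₅: k=2: 0+54054+5·26·33=58344; k=3: 5720+39204+5·44·33=52184; k=4: 11660+0+5·27·33=16115 → min 16115.
Length 5: L₁..L₅: k=1: 0+16115+35·5·33=21890; k=2: 4550+54054+35·26·33=88634; k=3: 13420+39204+35·44·33=103444; k=4: 16385+0+35·27·33=47570 → min 21890.
Optimal order: (L₁ (((L₂ L₃) L₄) L₅)) with cost 21890.

21890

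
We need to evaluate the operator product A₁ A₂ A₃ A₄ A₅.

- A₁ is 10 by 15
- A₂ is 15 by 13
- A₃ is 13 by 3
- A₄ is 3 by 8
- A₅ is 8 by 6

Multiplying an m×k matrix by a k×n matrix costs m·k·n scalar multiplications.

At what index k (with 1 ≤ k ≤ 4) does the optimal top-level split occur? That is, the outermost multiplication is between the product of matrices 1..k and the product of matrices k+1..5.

Adjacent pairs: A₁A₂ = 10·15·13 = 1950; A₂A₃ = 15·13·3 = 585; A₃A₄ = 13·3·8 = 312; A₄A₅ = 3·8·6 = 144.
Length 3: A₁..A₃: k=1: 0+585+10·15·3=1035; k=2: 1950+0+10·13·3=2340 → min 1035 | A₂..A₄: k=2: 0+312+15·13·8=1872; k=3: 585+0+15·3·8=945 → min 945 | A₃..A₅: k=3: 0+144+13·3·6=378; k=4: 312+0+13·8·6=936 → min 378.
Length 4: A₁..A₄: k=1: 0+945+10·15·8=2145; k=2: 1950+312+10·13·8=3302; k=3: 1035+0+10·3·8=1275 → min 1275 | A₂..A₅: k=2: 0+378+15·13·6=1548; k=3: 585+144+15·3·6=999; k=4: 945+0+15·8·6=1665 → min 999.
Top-level splits: k=1: (A₁..A₁)·(A₂..A₅) → 0+999+10·15·6 = 1899; k=2: (A₁..A₂)·(A₃..A₅) → 1950+378+10·13·6 = 3108; k=3: (A₁..A₃)·(A₄..A₅) → 1035+144+10·3·6 = 1359; k=4: (A₁..A₄)·(A₅..A₅) → 1275+0+10·8·6 = 1755.
Best split is after A₃, i.e. k = 3.

3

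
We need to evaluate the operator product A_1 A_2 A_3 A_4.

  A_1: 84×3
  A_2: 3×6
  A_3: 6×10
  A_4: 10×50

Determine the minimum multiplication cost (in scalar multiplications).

Adjacent pairs: A_1A_2 = 84·3·6 = 1512; A_2A_3 = 3·6·10 = 180; A_3A_4 = 6·10·50 = 3000.
Length 3: A_1..A_3: k=1: 0+180+84·3·10=2700; k=2: 1512+0+84·6·10=6552 → min 2700 | A_2..A_4: k=2: 0+3000+3·6·50=3900; k=3: 180+0+3·10·50=1680 → min 1680.
Length 4: A_1..A_4: k=1: 0+1680+84·3·50=14280; k=2: 1512+3000+84·6·50=29712; k=3: 2700+0+84·10·50=44700 → min 14280.
Optimal order: (A_1 ((A_2 A_3) A_4)) with cost 14280.

14280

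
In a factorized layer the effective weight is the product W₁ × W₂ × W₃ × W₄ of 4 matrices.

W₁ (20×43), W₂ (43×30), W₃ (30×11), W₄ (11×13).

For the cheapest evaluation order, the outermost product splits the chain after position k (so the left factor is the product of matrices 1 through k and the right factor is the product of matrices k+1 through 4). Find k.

Adjacent pairs: W₁W₂ = 20·43·30 = 25800; W₂W₃ = 43·30·11 = 14190; W₃W₄ = 30·11·13 = 4290.
Length 3: W₁..W₃: k=1: 0+14190+20·43·11=23650; k=2: 25800+0+20·30·11=32400 → min 23650 | W₂..W₄: k=2: 0+4290+43·30·13=21060; k=3: 14190+0+43·11·13=20339 → min 20339.
Top-level splits: k=1: (W₁..W₁)·(W₂..W₄) → 0+20339+20·43·13 = 31519; k=2: (W₁..W₂)·(W₃..W₄) → 25800+4290+20·30·13 = 37890; k=3: (W₁..W₃)·(W₄..W₄) → 23650+0+20·11·13 = 26510.
Best split is after W₃, i.e. k = 3.

3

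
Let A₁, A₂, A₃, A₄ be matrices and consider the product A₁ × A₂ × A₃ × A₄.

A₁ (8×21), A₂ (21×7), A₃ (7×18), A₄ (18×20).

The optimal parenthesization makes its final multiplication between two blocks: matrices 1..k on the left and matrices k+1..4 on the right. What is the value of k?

2

Adjacent pairs: A₁A₂ = 8·21·7 = 1176; A₂A₃ = 21·7·18 = 2646; A₃A₄ = 7·18·20 = 2520.
Length 3: A₁..A₃: k=1: 0+2646+8·21·18=5670; k=2: 1176+0+8·7·18=2184 → min 2184 | A₂..A₄: k=2: 0+2520+21·7·20=5460; k=3: 2646+0+21·18·20=10206 → min 5460.
Top-level splits: k=1: (A₁..A₁)·(A₂..A₄) → 0+5460+8·21·20 = 8820; k=2: (A₁..A₂)·(A₃..A₄) → 1176+2520+8·7·20 = 4816; k=3: (A₁..A₃)·(A₄..A₄) → 2184+0+8·18·20 = 5064.
Best split is after A₂, i.e. k = 2.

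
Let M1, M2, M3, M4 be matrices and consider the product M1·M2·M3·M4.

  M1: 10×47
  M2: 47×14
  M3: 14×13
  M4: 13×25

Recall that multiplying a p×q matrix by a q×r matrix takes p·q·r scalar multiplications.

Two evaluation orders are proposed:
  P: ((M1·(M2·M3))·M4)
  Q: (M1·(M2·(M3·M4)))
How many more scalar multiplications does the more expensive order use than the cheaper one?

Order P = ((M1·(M2·M3))·M4): (M2·M3): 47×14 by 14×13 → 47×13, cost 47·14·13 = 8554; (M1·(M2·M3)): 10×47 by 47×13 → 10×13, cost 10·47·13 = 6110; cumulative 14664; ((M1·(M2·M3))·M4): 10×13 by 13×25 → 10×25, cost 10·13·25 = 3250; cumulative 17914. Total 17914.
Order Q = (M1·(M2·(M3·M4))): (M3·M4): 14×13 by 13×25 → 14×25, cost 14·13·25 = 4550; (M2·(M3·M4)): 47×14 by 14×25 → 47×25, cost 47·14·25 = 16450; cumulative 21000; (M1·(M2·(M3·M4))): 10×47 by 47×25 → 10×25, cost 10·47·25 = 11750; cumulative 32750. Total 32750.
Difference: |17914 − 32750| = 14836.

14836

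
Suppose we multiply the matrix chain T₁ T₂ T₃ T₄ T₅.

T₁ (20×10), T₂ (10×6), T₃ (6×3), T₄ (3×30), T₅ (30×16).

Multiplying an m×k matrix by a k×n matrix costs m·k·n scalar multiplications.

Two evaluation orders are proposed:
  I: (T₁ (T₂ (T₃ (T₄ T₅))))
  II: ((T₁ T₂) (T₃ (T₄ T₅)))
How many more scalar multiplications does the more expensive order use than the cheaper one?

Order I = (T₁ (T₂ (T₃ (T₄ T₅)))): (T₄ T₅): 3×30 by 30×16 → 3×16, cost 3·30·16 = 1440; (T₃ (T₄ T₅)): 6×3 by 3×16 → 6×16, cost 6·3·16 = 288; cumulative 1728; (T₂ (T₃ (T₄ T₅))): 10×6 by 6×16 → 10×16, cost 10·6·16 = 960; cumulative 2688; (T₁ (T₂ (T₃ (T₄ T₅)))): 20×10 by 10×16 → 20×16, cost 20·10·16 = 3200; cumulative 5888. Total 5888.
Order II = ((T₁ T₂) (T₃ (T₄ T₅))): (T₁ T₂): 20×10 by 10×6 → 20×6, cost 20·10·6 = 1200; (T₄ T₅): 3×30 by 30×16 → 3×16, cost 3·30·16 = 1440; (T₃ (T₄ T₅)): 6×3 by 3×16 → 6×16, cost 6·3·16 = 288; cumulative 1728; ((T₁ T₂) (T₃ (T₄ T₅))): 20×6 by 6×16 → 20×16, cost 20·6·16 = 1920; cumulative 4848. Total 4848.
Difference: |5888 − 4848| = 1040.

1040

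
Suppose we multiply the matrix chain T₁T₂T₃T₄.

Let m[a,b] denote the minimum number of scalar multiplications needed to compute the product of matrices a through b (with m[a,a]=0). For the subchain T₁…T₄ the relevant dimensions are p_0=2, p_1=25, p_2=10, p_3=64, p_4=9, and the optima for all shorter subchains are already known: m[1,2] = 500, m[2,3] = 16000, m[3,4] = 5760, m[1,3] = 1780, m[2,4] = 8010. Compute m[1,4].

2932

m[1,4] = min over k∈[1,3] of m[1,k]+m[k+1,4]+p_{0}·p_k·p_{4}.
k=1: 0 + 8010 + 2·25·9 = 8460; k=2: 500 + 5760 + 2·10·9 = 6440; k=3: 1780 + 0 + 2·64·9 = 2932.
Minimum: 2932 at k=3.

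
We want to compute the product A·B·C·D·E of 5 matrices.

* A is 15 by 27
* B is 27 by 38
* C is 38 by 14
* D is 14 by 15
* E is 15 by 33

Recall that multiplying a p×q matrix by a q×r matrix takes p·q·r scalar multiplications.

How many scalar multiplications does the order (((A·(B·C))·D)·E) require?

30609

(B·C): 27×38 by 38×14 → 27×14, cost 27·38·14 = 14364
(A·(B·C)): 15×27 by 27×14 → 15×14, cost 15·27·14 = 5670; cumulative 20034
((A·(B·C))·D): 15×14 by 14×15 → 15×15, cost 15·14·15 = 3150; cumulative 23184
(((A·(B·C))·D)·E): 15×15 by 15×33 → 15×33, cost 15·15·33 = 7425; cumulative 30609
Total: 30609 scalar multiplications.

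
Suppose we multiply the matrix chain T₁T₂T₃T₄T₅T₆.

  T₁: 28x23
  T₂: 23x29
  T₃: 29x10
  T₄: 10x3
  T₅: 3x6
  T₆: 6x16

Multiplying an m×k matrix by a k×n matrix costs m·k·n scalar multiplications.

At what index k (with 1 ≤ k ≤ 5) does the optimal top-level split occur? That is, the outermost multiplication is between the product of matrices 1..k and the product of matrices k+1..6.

Adjacent pairs: T₁T₂ = 28·23·29 = 18676; T₂T₃ = 23·29·10 = 6670; T₃T₄ = 29·10·3 = 870; T₄T₅ = 10·3·6 = 180; T₅T₆ = 3·6·16 = 288.
Length 3: T₁..T₃: k=1: 0+6670+28·23·10=13110; k=2: 18676+0+28·29·10=26796 → min 13110 | T₂..T₄: k=2: 0+870+23·29·3=2871; k=3: 6670+0+23·10·3=7360 → min 2871 | T₃..T₅: k=3: 0+180+29·10·6=1920; k=4: 870+0+29·3·6=1392 → min 1392 | T₄..T₆: k=4: 0+288+10·3·16=768; k=5: 180+0+10·6·16=1140 → min 768.
Length 4: T₁..T₄: k=1: 0+2871+28·23·3=4803; k=2: 18676+870+28·29·3=21982; k=3: 13110+0+28·10·3=13950 → min 4803 | T₂..T₅: k=2: 0+1392+23·29·6=5394; k=3: 6670+180+23·10·6=8230; k=4: 2871+0+23·3·6=3285 → min 3285 | T₃..T₆: k=3: 0+768+29·10·16=5408; k=4: 870+288+29·3·16=2550; k=5: 1392+0+29·6·16=4176 → min 2550.
Length 5: T₁..T₅: k=1: 0+3285+28·23·6=7149; k=2: 18676+1392+28·29·6=24940; k=3: 13110+180+28·10·6=14970; k=4: 4803+0+28·3·6=5307 → min 5307 | T₂..T₆: k=2: 0+2550+23·29·16=13222; k=3: 6670+768+23·10·16=11118; k=4: 2871+288+23·3·16=4263; k=5: 3285+0+23·6·16=5493 → min 4263.
Top-level splits: k=1: (T₁..T₁)·(T₂..T₆) → 0+4263+28·23·16 = 14567; k=2: (T₁..T₂)·(T₃..T₆) → 18676+2550+28·29·16 = 34218; k=3: (T₁..T₃)·(T₄..T₆) → 13110+768+28·10·16 = 18358; k=4: (T₁..T₄)·(T₅..T₆) → 4803+288+28·3·16 = 6435; k=5: (T₁..T₅)·(T₆..T₆) → 5307+0+28·6·16 = 7995.
Best split is after T₄, i.e. k = 4.

4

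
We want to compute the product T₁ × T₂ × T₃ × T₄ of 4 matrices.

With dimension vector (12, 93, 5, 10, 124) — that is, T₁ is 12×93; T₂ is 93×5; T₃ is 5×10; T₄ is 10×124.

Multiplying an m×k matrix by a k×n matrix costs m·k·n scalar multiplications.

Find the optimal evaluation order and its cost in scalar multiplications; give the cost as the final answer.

19220

Adjacent pairs: T₁T₂ = 12·93·5 = 5580; T₂T₃ = 93·5·10 = 4650; T₃T₄ = 5·10·124 = 6200.
Length 3: T₁..T₃: k=1: 0+4650+12·93·10=15810; k=2: 5580+0+12·5·10=6180 → min 6180 | T₂..T₄: k=2: 0+6200+93·5·124=63860; k=3: 4650+0+93·10·124=119970 → min 63860.
Length 4: T₁..T₄: k=1: 0+63860+12·93·124=202244; k=2: 5580+6200+12·5·124=19220; k=3: 6180+0+12·10·124=21060 → min 19220.
Optimal parenthesization: ((T₁ × T₂) × (T₃ × T₄)) with cost 19220.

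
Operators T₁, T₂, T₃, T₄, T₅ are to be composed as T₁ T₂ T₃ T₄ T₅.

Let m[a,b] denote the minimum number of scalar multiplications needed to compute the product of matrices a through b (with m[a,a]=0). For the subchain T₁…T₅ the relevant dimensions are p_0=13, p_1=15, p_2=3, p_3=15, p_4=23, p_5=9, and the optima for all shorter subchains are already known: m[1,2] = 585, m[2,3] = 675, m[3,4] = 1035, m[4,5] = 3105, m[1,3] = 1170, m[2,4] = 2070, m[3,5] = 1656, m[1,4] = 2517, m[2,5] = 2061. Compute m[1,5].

2592

m[1,5] = min over k∈[1,4] of m[1,k]+m[k+1,5]+p_{0}·p_k·p_{5}.
k=1: 0 + 2061 + 13·15·9 = 3816; k=2: 585 + 1656 + 13·3·9 = 2592; k=3: 1170 + 3105 + 13·15·9 = 6030; k=4: 2517 + 0 + 13·23·9 = 5208.
Minimum: 2592 at k=2.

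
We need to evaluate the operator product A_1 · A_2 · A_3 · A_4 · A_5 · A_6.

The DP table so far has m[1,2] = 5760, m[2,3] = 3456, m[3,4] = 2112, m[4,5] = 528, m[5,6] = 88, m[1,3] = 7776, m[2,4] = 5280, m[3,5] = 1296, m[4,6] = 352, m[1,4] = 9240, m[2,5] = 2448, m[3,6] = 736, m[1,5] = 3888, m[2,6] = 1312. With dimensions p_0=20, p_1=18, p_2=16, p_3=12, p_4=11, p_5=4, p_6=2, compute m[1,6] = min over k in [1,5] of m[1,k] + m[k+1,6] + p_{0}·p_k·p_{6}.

2032

m[1,6] = min over k∈[1,5] of m[1,k]+m[k+1,6]+p_{0}·p_k·p_{6}.
k=1: 0 + 1312 + 20·18·2 = 2032; k=2: 5760 + 736 + 20·16·2 = 7136; k=3: 7776 + 352 + 20·12·2 = 8608; k=4: 9240 + 88 + 20·11·2 = 9768; k=5: 3888 + 0 + 20·4·2 = 4048.
Minimum: 2032 at k=1.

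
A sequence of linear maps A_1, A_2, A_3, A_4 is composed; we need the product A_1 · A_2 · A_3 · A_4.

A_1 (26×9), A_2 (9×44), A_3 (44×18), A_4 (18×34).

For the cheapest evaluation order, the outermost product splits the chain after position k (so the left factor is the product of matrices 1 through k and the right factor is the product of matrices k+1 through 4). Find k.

Adjacent pairs: A_1A_2 = 26·9·44 = 10296; A_2A_3 = 9·44·18 = 7128; A_3A_4 = 44·18·34 = 26928.
Length 3: A_1..A_3: k=1: 0+7128+26·9·18=11340; k=2: 10296+0+26·44·18=30888 → min 11340 | A_2..A_4: k=2: 0+26928+9·44·34=40392; k=3: 7128+0+9·18·34=12636 → min 12636.
Top-level splits: k=1: (A_1..A_1)·(A_2..A_4) → 0+12636+26·9·34 = 20592; k=2: (A_1..A_2)·(A_3..A_4) → 10296+26928+26·44·34 = 76120; k=3: (A_1..A_3)·(A_4..A_4) → 11340+0+26·18·34 = 27252.
Best split is after A_1, i.e. k = 1.

1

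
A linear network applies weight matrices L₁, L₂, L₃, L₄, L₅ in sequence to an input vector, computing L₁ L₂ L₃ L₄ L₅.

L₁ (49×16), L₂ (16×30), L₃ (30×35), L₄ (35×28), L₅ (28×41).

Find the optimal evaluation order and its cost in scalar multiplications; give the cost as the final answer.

Adjacent pairs: L₁L₂ = 49·16·30 = 23520; L₂L₃ = 16·30·35 = 16800; L₃L₄ = 30·35·28 = 29400; L₄L₅ = 35·28·41 = 40180.
Length 3: L₁..L₃: k=1: 0+16800+49·16·35=44240; k=2: 23520+0+49·30·35=74970 → min 44240 | L₂..L₄: k=2: 0+29400+16·30·28=42840; k=3: 16800+0+16·35·28=32480 → min 32480 | L₃..L₅: k=3: 0+40180+30·35·41=83230; k=4: 29400+0+30·28·41=63840 → min 63840.
Length 4: L₁..L₄: k=1: 0+32480+49·16·28=54432; k=2: 23520+29400+49·30·28=94080; k=3: 44240+0+49·35·28=92260 → min 54432 | L₂..L₅: k=2: 0+63840+16·30·41=83520; k=3: 16800+40180+16·35·41=79940; k=4: 32480+0+16·28·41=50848 → min 50848.
Length 5: L₁..L₅: k=1: 0+50848+49·16·41=82992; k=2: 23520+63840+49·30·41=147630; k=3: 44240+40180+49·35·41=154735; k=4: 54432+0+49·28·41=110684 → min 82992.
Optimal parenthesization: (L₁ (((L₂ L₃) L₄) L₅)) with cost 82992.

82992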